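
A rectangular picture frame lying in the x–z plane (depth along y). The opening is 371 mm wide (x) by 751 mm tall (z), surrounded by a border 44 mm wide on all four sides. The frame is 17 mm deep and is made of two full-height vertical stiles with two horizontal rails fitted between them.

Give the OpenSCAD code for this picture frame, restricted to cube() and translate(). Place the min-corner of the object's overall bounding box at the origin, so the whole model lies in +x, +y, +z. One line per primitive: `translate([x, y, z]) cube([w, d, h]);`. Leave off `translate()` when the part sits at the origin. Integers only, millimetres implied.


cube([44, 17, 839]);
translate([415, 0, 0]) cube([44, 17, 839]);
translate([44, 0, 0]) cube([371, 17, 44]);
translate([44, 0, 795]) cube([371, 17, 44]);


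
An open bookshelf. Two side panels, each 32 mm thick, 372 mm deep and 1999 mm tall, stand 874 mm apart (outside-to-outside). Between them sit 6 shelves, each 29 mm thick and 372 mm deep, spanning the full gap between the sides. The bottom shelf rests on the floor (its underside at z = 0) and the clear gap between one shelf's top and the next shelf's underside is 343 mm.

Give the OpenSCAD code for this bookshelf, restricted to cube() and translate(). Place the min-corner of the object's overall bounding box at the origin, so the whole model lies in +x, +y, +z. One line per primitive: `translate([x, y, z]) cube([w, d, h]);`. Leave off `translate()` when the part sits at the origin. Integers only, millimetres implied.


cube([32, 372, 1999]);
translate([842, 0, 0]) cube([32, 372, 1999]);
translate([32, 0, 0]) cube([810, 372, 29]);
translate([32, 0, 372]) cube([810, 372, 29]);
translate([32, 0, 744]) cube([810, 372, 29]);
translate([32, 0, 1116]) cube([810, 372, 29]);
translate([32, 0, 1488]) cube([810, 372, 29]);
translate([32, 0, 1860]) cube([810, 372, 29]);


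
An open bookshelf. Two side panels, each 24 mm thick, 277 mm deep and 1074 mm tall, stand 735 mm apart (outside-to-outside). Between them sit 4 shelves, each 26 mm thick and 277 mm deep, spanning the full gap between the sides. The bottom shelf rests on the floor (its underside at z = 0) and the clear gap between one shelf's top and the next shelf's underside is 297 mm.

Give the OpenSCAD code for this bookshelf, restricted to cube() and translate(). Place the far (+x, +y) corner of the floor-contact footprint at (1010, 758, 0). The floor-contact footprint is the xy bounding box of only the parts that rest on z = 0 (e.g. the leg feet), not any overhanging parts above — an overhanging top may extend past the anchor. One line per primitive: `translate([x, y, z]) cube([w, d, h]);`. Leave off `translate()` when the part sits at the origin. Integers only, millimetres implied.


translate([275, 481, 0]) cube([24, 277, 1074]);
translate([986, 481, 0]) cube([24, 277, 1074]);
translate([299, 481, 0]) cube([687, 277, 26]);
translate([299, 481, 323]) cube([687, 277, 26]);
translate([299, 481, 646]) cube([687, 277, 26]);
translate([299, 481, 969]) cube([687, 277, 26]);


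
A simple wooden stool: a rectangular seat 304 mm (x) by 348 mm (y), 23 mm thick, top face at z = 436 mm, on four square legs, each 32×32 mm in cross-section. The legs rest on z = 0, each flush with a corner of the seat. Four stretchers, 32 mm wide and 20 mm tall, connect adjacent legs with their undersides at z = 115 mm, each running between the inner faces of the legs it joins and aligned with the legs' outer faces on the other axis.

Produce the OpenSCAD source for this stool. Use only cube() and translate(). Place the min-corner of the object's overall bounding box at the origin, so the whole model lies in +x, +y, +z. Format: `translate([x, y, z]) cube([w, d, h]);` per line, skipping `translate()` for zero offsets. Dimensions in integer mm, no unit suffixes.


translate([0, 0, 413]) cube([304, 348, 23]);
cube([32, 32, 413]);
translate([272, 0, 0]) cube([32, 32, 413]);
translate([0, 316, 0]) cube([32, 32, 413]);
translate([272, 316, 0]) cube([32, 32, 413]);
translate([32, 0, 115]) cube([240, 32, 20]);
translate([32, 316, 115]) cube([240, 32, 20]);
translate([0, 32, 115]) cube([32, 284, 20]);
translate([272, 32, 115]) cube([32, 284, 20]);


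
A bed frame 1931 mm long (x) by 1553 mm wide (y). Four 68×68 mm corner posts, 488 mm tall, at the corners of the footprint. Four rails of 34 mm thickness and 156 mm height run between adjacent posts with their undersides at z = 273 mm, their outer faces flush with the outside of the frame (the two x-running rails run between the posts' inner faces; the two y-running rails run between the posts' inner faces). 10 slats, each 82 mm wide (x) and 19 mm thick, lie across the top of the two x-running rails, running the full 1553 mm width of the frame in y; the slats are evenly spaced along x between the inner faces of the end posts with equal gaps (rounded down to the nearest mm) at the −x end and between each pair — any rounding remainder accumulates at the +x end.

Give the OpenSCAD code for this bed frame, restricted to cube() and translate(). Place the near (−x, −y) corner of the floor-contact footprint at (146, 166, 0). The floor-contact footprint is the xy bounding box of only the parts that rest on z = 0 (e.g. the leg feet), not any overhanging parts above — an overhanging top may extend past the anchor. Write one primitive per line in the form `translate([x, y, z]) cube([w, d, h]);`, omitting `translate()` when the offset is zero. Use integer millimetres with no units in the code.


translate([146, 166, 0]) cube([68, 68, 488]);
translate([146, 1651, 0]) cube([68, 68, 488]);
translate([2009, 166, 0]) cube([68, 68, 488]);
translate([2009, 1651, 0]) cube([68, 68, 488]);
translate([214, 166, 273]) cube([1795, 34, 156]);
translate([214, 1685, 273]) cube([1795, 34, 156]);
translate([146, 234, 273]) cube([34, 1417, 156]);
translate([2043, 234, 273]) cube([34, 1417, 156]);
translate([302, 166, 429]) cube([82, 1553, 19]);
translate([472, 166, 429]) cube([82, 1553, 19]);
translate([642, 166, 429]) cube([82, 1553, 19]);
translate([812, 166, 429]) cube([82, 1553, 19]);
translate([982, 166, 429]) cube([82, 1553, 19]);
translate([1152, 166, 429]) cube([82, 1553, 19]);
translate([1322, 166, 429]) cube([82, 1553, 19]);
translate([1492, 166, 429]) cube([82, 1553, 19]);
translate([1662, 166, 429]) cube([82, 1553, 19]);
translate([1832, 166, 429]) cube([82, 1553, 19]);


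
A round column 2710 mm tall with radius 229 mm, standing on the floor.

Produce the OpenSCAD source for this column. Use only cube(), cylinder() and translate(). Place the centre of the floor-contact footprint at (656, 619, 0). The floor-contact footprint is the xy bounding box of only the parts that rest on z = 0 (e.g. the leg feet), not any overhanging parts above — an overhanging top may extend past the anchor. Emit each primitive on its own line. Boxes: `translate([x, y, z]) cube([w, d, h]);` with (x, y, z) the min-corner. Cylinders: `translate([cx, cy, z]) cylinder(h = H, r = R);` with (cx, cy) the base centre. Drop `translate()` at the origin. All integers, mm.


translate([656, 619, 0]) cylinder(h = 2710, r = 229);


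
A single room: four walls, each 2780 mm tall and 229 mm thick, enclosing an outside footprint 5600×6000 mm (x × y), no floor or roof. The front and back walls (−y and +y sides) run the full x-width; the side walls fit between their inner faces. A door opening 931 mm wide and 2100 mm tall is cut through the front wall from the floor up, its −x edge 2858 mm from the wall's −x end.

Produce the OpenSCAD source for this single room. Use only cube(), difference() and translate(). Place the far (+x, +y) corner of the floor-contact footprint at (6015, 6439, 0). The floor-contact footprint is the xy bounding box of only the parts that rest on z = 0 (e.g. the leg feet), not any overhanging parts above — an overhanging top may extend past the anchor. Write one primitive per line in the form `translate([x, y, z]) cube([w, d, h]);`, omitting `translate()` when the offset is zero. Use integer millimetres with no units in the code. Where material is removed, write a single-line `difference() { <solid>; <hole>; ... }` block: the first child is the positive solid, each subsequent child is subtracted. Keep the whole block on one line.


difference() { translate([415, 439, 0]) cube([5600, 229, 2780]); translate([3273, 439, 0]) cube([931, 229, 2100]); }
translate([415, 6210, 0]) cube([5600, 229, 2780]);
translate([415, 668, 0]) cube([229, 5542, 2780]);
translate([5786, 668, 0]) cube([229, 5542, 2780]);


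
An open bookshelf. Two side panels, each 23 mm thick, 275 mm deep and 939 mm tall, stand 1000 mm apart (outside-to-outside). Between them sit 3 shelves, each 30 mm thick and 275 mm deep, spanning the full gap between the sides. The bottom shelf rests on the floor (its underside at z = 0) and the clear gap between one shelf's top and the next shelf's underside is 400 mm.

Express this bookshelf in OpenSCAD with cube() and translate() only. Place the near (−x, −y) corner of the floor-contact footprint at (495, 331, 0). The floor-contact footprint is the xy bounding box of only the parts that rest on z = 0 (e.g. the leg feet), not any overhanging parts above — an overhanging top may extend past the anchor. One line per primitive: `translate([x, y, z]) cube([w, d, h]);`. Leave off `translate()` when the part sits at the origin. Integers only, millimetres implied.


translate([495, 331, 0]) cube([23, 275, 939]);
translate([1472, 331, 0]) cube([23, 275, 939]);
translate([518, 331, 0]) cube([954, 275, 30]);
translate([518, 331, 430]) cube([954, 275, 30]);
translate([518, 331, 860]) cube([954, 275, 30]);


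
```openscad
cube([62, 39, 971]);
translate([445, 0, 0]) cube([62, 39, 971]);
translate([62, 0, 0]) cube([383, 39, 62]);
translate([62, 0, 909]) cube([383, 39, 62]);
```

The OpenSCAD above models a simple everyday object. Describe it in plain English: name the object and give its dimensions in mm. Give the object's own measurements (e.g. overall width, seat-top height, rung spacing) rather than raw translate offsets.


A rectangular picture frame lying in the x–z plane (depth along y). The opening is 383 mm wide (x) by 847 mm tall (z), surrounded by a border 62 mm wide on all four sides. The frame is 39 mm deep and is made of two full-height vertical stiles with two horizontal rails fitted between them.


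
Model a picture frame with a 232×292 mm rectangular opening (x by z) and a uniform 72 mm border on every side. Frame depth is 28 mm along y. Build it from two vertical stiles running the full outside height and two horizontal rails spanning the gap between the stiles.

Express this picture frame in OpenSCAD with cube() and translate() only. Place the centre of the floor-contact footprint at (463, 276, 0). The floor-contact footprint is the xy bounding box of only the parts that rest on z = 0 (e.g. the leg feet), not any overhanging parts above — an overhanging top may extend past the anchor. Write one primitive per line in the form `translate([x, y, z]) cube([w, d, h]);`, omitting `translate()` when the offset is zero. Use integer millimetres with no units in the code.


translate([275, 262, 0]) cube([72, 28, 436]);
translate([579, 262, 0]) cube([72, 28, 436]);
translate([347, 262, 0]) cube([232, 28, 72]);
translate([347, 262, 364]) cube([232, 28, 72]);


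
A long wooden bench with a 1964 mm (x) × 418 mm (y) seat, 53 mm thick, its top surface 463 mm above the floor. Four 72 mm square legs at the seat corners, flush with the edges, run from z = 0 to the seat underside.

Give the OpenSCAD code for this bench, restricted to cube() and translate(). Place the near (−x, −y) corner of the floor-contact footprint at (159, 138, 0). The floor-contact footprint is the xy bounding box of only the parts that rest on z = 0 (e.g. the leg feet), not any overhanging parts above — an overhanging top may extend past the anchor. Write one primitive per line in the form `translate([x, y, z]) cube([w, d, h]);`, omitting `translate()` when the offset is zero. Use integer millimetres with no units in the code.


translate([159, 138, 410]) cube([1964, 418, 53]);
translate([159, 138, 0]) cube([72, 72, 410]);
translate([159, 484, 0]) cube([72, 72, 410]);
translate([2051, 138, 0]) cube([72, 72, 410]);
translate([2051, 484, 0]) cube([72, 72, 410]);


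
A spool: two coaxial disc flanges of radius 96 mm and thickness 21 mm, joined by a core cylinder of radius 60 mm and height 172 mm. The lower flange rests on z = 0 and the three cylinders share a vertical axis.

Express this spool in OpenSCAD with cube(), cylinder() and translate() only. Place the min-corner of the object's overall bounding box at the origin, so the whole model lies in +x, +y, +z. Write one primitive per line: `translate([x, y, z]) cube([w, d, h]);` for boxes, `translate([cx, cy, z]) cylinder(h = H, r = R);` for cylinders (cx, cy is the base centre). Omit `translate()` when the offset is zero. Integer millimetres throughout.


translate([96, 96, 0]) cylinder(h = 21, r = 96);
translate([96, 96, 21]) cylinder(h = 172, r = 60);
translate([96, 96, 193]) cylinder(h = 21, r = 96);


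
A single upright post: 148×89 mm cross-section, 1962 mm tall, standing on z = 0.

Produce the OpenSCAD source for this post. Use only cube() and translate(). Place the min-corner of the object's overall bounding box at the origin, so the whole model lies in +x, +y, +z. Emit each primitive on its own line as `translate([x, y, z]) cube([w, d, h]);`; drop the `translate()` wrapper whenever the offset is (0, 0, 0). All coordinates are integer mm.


cube([148, 89, 1962]);


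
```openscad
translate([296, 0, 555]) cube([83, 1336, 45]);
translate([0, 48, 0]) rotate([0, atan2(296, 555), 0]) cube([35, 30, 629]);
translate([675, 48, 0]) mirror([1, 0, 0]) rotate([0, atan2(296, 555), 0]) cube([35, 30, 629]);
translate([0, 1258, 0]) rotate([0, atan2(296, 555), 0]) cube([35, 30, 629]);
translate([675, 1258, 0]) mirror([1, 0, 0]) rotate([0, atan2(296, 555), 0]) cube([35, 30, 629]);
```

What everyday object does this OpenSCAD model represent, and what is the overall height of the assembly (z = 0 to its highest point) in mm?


A sawhorse. The overall height is 600 mm.

A beam across two mirrored pairs of raked legs — a sawhorse. The beam's underside is at z = 555 (matching the legs' vertical rise in atan2(296, 555)) and the beam is 45 mm tall, so its top is at 555 + 45 = 600 mm. The raked legs top out at the beam's underside, so that is the highest point.


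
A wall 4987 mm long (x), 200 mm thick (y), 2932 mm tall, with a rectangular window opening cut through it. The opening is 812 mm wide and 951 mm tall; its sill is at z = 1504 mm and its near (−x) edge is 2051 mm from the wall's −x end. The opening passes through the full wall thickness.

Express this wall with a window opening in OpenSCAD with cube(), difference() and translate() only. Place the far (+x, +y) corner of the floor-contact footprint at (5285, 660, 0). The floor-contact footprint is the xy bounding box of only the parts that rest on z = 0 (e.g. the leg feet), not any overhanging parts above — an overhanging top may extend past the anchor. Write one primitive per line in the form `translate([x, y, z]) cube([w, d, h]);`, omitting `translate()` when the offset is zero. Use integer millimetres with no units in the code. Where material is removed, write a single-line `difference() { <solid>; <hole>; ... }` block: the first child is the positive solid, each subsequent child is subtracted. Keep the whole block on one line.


difference() { translate([298, 460, 0]) cube([4987, 200, 2932]); translate([2349, 460, 1504]) cube([812, 200, 951]); }


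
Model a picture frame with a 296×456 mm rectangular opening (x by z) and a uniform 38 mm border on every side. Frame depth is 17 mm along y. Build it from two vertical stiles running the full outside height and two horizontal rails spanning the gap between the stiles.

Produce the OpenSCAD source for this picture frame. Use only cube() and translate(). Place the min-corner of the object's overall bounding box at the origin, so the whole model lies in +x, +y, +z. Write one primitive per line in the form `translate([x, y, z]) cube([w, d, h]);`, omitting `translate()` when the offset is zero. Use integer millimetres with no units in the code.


cube([38, 17, 532]);
translate([334, 0, 0]) cube([38, 17, 532]);
translate([38, 0, 0]) cube([296, 17, 38]);
translate([38, 0, 494]) cube([296, 17, 38]);


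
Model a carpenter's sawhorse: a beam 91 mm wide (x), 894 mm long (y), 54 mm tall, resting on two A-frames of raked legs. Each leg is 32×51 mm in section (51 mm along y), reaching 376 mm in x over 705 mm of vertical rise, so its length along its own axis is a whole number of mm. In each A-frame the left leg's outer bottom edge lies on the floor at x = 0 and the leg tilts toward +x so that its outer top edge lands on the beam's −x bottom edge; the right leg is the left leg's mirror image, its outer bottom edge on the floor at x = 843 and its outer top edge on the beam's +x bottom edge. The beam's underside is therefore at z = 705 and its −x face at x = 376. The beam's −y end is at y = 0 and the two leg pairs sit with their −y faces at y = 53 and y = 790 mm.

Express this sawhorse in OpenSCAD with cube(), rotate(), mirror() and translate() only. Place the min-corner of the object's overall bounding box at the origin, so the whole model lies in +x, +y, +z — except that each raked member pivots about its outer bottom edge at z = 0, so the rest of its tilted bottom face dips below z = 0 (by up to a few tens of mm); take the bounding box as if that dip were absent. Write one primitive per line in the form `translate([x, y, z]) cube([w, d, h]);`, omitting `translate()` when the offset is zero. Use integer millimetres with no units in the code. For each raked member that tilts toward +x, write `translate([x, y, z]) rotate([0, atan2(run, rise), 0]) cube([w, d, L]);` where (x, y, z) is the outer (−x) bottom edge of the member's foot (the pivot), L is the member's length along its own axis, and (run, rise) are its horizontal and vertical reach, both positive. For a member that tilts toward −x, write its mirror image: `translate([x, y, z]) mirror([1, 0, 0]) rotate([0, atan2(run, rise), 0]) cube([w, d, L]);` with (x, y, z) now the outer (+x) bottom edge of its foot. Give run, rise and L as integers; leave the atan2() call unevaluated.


// leg length = √(376² + 705²) = 799
// right-leg outer foot x = 2·376 + 91 = 843
// beam min-corner = (376, 0, 705)
translate([376, 0, 705]) cube([91, 894, 54]);
translate([0, 53, 0]) rotate([0, atan2(376, 705), 0]) cube([32, 51, 799]);
translate([843, 53, 0]) mirror([1, 0, 0]) rotate([0, atan2(376, 705), 0]) cube([32, 51, 799]);
translate([0, 790, 0]) rotate([0, atan2(376, 705), 0]) cube([32, 51, 799]);
translate([843, 790, 0]) mirror([1, 0, 0]) rotate([0, atan2(376, 705), 0]) cube([32, 51, 799]);


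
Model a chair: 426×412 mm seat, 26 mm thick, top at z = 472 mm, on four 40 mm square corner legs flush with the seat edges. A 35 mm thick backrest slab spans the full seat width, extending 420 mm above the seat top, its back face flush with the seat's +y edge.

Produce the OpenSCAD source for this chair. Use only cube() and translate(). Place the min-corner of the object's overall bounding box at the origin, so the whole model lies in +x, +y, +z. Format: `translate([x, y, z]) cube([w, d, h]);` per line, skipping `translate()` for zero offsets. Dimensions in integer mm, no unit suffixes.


// leg_h = 472 - 26 = 446
translate([0, 0, 446]) cube([426, 412, 26]);
cube([40, 40, 446]);
translate([386, 0, 0]) cube([40, 40, 446]);
translate([0, 372, 0]) cube([40, 40, 446]);
translate([386, 372, 0]) cube([40, 40, 446]);
translate([0, 377, 472]) cube([426, 35, 420]);


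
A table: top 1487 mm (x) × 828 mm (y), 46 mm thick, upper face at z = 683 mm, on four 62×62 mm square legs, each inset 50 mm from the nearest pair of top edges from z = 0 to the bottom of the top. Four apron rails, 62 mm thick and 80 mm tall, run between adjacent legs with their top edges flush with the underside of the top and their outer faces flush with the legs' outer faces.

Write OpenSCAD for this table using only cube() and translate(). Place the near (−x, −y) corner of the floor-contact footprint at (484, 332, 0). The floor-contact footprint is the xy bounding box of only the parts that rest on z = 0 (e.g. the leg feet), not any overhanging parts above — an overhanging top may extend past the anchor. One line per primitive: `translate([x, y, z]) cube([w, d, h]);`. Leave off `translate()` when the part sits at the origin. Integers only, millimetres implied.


translate([434, 282, 637]) cube([1487, 828, 46]);
translate([484, 332, 0]) cube([62, 62, 637]);
translate([1809, 332, 0]) cube([62, 62, 637]);
translate([484, 998, 0]) cube([62, 62, 637]);
translate([1809, 998, 0]) cube([62, 62, 637]);
translate([546, 332, 557]) cube([1263, 62, 80]);
translate([546, 998, 557]) cube([1263, 62, 80]);
translate([484, 394, 557]) cube([62, 604, 80]);
translate([1809, 394, 557]) cube([62, 604, 80]);


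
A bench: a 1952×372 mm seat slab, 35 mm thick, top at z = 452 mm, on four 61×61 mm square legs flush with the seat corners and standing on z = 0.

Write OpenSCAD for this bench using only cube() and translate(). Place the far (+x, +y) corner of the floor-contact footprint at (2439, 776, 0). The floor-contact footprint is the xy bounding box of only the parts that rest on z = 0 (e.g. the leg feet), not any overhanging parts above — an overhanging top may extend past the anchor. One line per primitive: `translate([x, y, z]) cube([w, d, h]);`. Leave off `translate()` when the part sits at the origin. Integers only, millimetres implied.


translate([487, 404, 417]) cube([1952, 372, 35]);
translate([487, 404, 0]) cube([61, 61, 417]);
translate([487, 715, 0]) cube([61, 61, 417]);
translate([2378, 404, 0]) cube([61, 61, 417]);
translate([2378, 715, 0]) cube([61, 61, 417]);


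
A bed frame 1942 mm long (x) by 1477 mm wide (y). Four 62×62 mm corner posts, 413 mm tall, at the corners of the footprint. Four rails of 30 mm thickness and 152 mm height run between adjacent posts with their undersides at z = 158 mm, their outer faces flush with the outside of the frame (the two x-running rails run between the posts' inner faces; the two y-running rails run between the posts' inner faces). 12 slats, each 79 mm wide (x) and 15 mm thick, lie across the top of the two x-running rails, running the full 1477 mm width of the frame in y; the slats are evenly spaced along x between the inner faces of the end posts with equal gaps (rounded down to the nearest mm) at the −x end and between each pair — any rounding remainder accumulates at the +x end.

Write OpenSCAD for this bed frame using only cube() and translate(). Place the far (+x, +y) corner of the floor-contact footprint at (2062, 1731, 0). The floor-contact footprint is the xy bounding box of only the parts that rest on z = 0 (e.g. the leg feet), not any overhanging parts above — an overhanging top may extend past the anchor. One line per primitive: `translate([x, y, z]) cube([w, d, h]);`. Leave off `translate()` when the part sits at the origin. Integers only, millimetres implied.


translate([120, 254, 0]) cube([62, 62, 413]);
translate([120, 1669, 0]) cube([62, 62, 413]);
translate([2000, 254, 0]) cube([62, 62, 413]);
translate([2000, 1669, 0]) cube([62, 62, 413]);
translate([182, 254, 158]) cube([1818, 30, 152]);
translate([182, 1701, 158]) cube([1818, 30, 152]);
translate([120, 316, 158]) cube([30, 1353, 152]);
translate([2032, 316, 158]) cube([30, 1353, 152]);
translate([248, 254, 310]) cube([79, 1477, 15]);
translate([393, 254, 310]) cube([79, 1477, 15]);
translate([538, 254, 310]) cube([79, 1477, 15]);
translate([683, 254, 310]) cube([79, 1477, 15]);
translate([828, 254, 310]) cube([79, 1477, 15]);
translate([973, 254, 310]) cube([79, 1477, 15]);
translate([1118, 254, 310]) cube([79, 1477, 15]);
translate([1263, 254, 310]) cube([79, 1477, 15]);
translate([1408, 254, 310]) cube([79, 1477, 15]);
translate([1553, 254, 310]) cube([79, 1477, 15]);
translate([1698, 254, 310]) cube([79, 1477, 15]);
translate([1843, 254, 310]) cube([79, 1477, 15]);


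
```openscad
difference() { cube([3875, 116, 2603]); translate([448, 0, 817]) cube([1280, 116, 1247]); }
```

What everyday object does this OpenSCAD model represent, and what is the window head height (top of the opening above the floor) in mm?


A wall with a window opening. The window head height is 2064 mm.

A wall with a rectangular opening subtracted — a window. Sill at z = 817, opening 1247 mm tall, so the head is at 817 + 1247 = 2064 mm.


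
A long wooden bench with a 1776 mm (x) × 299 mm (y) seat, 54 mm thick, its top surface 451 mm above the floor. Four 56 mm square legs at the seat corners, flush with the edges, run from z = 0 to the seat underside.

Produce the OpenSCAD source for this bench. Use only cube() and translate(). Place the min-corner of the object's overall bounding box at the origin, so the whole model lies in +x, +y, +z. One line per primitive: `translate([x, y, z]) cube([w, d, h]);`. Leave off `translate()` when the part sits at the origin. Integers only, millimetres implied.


// leg_h = 451 − 54 = 397
translate([0, 0, 397]) cube([1776, 299, 54]);
cube([56, 56, 397]);
translate([0, 243, 0]) cube([56, 56, 397]);
translate([1720, 0, 0]) cube([56, 56, 397]);
translate([1720, 243, 0]) cube([56, 56, 397]);


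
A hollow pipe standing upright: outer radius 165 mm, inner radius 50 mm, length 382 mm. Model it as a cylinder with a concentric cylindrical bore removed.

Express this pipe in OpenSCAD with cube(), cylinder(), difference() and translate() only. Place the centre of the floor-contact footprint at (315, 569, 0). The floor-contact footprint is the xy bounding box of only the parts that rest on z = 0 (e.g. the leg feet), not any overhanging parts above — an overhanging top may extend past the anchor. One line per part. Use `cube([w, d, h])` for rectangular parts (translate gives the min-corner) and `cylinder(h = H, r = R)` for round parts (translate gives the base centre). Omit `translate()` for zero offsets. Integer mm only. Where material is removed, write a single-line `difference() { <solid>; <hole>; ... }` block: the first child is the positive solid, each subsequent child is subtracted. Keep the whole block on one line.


difference() { translate([315, 569, 0]) cylinder(h = 382, r = 165); translate([315, 569, 0]) cylinder(h = 382, r = 50); }


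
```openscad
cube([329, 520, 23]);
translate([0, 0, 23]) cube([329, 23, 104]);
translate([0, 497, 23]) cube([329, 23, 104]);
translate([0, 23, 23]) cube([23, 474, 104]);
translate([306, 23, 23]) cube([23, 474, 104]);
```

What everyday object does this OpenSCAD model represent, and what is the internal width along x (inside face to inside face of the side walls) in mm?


An open box. The internal width is 283 mm.

A 329×520 base slab with four walls standing on it — an open box. The base is 329 mm wide and the walls are 23 mm thick, so the internal width is 329 − 2 × 23 = 283 mm.


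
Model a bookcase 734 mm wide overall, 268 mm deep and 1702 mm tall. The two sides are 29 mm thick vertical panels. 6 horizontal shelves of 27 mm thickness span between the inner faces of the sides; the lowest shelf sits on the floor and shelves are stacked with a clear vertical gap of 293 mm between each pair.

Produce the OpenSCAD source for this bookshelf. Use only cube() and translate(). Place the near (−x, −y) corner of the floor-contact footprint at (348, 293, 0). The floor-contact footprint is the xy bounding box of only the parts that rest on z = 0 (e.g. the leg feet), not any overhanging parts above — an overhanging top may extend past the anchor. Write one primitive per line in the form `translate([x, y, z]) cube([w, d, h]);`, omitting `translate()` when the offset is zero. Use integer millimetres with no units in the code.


translate([348, 293, 0]) cube([29, 268, 1702]);
translate([1053, 293, 0]) cube([29, 268, 1702]);
translate([377, 293, 0]) cube([676, 268, 27]);
translate([377, 293, 320]) cube([676, 268, 27]);
translate([377, 293, 640]) cube([676, 268, 27]);
translate([377, 293, 960]) cube([676, 268, 27]);
translate([377, 293, 1280]) cube([676, 268, 27]);
translate([377, 293, 1600]) cube([676, 268, 27]);


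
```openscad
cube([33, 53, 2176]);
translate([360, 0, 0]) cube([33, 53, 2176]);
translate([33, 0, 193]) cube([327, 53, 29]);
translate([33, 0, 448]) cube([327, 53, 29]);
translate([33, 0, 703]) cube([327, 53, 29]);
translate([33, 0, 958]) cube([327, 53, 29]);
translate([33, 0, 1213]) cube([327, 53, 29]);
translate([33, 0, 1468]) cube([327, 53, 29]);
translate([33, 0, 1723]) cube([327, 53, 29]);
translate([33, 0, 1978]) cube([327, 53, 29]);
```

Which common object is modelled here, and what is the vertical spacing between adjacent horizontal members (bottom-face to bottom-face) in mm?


A ladder. The rung spacing is 255 mm.

Two tall 33×53 posts with 8 short bars between them — a ladder. Adjacent rungs sit at z = 193 and z = 448, so the spacing is 448 − 193 = 255 mm.


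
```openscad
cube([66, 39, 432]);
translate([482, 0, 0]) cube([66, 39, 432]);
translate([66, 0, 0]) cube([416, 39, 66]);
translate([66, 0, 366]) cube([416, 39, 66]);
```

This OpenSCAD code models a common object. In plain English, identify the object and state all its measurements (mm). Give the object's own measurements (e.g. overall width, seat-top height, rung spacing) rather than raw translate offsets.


A rectangular picture frame lying in the x–z plane (depth along y). The opening is 416 mm wide (x) by 300 mm tall (z), surrounded by a border 66 mm wide on all four sides. The frame is 39 mm deep and is made of two full-height vertical stiles with two horizontal rails fitted between them.


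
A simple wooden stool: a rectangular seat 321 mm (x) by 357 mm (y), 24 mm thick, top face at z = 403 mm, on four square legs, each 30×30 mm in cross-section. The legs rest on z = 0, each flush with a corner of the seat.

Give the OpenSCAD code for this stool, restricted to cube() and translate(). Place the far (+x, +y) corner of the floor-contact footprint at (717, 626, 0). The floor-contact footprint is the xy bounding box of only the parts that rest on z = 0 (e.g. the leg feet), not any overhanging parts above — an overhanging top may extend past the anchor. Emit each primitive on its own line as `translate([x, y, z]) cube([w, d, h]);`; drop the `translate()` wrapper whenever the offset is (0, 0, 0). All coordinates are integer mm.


translate([396, 269, 379]) cube([321, 357, 24]);
translate([396, 269, 0]) cube([30, 30, 379]);
translate([687, 269, 0]) cube([30, 30, 379]);
translate([396, 596, 0]) cube([30, 30, 379]);
translate([687, 596, 0]) cube([30, 30, 379]);


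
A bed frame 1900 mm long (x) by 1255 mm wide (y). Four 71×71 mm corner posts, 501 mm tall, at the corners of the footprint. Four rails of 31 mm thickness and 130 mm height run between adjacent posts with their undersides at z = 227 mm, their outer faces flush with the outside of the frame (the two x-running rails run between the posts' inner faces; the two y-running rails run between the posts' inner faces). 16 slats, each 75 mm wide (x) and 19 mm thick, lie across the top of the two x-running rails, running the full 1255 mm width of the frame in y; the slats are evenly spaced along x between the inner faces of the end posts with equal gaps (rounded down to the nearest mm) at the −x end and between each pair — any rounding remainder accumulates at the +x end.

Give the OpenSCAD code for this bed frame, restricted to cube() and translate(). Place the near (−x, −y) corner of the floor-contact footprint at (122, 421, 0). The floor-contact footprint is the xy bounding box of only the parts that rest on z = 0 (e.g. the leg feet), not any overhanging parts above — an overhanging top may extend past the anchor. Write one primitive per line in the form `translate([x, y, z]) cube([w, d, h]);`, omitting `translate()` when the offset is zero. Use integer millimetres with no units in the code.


translate([122, 421, 0]) cube([71, 71, 501]);
translate([122, 1605, 0]) cube([71, 71, 501]);
translate([1951, 421, 0]) cube([71, 71, 501]);
translate([1951, 1605, 0]) cube([71, 71, 501]);
translate([193, 421, 227]) cube([1758, 31, 130]);
translate([193, 1645, 227]) cube([1758, 31, 130]);
translate([122, 492, 227]) cube([31, 1113, 130]);
translate([1991, 492, 227]) cube([31, 1113, 130]);
translate([225, 421, 357]) cube([75, 1255, 19]);
translate([332, 421, 357]) cube([75, 1255, 19]);
translate([439, 421, 357]) cube([75, 1255, 19]);
translate([546, 421, 357]) cube([75, 1255, 19]);
translate([653, 421, 357]) cube([75, 1255, 19]);
translate([760, 421, 357]) cube([75, 1255, 19]);
translate([867, 421, 357]) cube([75, 1255, 19]);
translate([974, 421, 357]) cube([75, 1255, 19]);
translate([1081, 421, 357]) cube([75, 1255, 19]);
translate([1188, 421, 357]) cube([75, 1255, 19]);
translate([1295, 421, 357]) cube([75, 1255, 19]);
translate([1402, 421, 357]) cube([75, 1255, 19]);
translate([1509, 421, 357]) cube([75, 1255, 19]);
translate([1616, 421, 357]) cube([75, 1255, 19]);
translate([1723, 421, 357]) cube([75, 1255, 19]);
translate([1830, 421, 357]) cube([75, 1255, 19]);


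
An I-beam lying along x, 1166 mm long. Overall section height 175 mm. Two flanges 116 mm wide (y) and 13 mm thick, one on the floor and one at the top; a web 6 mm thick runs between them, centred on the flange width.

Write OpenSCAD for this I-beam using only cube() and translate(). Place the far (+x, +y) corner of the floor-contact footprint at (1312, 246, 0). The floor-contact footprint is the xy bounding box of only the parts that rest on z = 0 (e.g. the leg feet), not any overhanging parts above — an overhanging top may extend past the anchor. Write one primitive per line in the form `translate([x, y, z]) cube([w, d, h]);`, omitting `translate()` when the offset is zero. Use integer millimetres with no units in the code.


translate([146, 130, 0]) cube([1166, 116, 13]);
translate([146, 185, 13]) cube([1166, 6, 149]);
translate([146, 130, 162]) cube([1166, 116, 13]);


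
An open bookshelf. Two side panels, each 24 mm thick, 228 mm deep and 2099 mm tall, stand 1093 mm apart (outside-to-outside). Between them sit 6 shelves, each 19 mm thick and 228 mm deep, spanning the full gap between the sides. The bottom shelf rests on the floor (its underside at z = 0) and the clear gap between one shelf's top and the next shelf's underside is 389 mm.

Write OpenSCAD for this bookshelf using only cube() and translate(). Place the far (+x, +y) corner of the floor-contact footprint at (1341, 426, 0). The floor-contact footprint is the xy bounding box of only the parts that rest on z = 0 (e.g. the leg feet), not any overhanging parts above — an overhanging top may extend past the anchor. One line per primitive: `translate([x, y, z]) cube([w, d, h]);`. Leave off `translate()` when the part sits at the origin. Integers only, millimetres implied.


translate([248, 198, 0]) cube([24, 228, 2099]);
translate([1317, 198, 0]) cube([24, 228, 2099]);
translate([272, 198, 0]) cube([1045, 228, 19]);
translate([272, 198, 408]) cube([1045, 228, 19]);
translate([272, 198, 816]) cube([1045, 228, 19]);
translate([272, 198, 1224]) cube([1045, 228, 19]);
translate([272, 198, 1632]) cube([1045, 228, 19]);
translate([272, 198, 2040]) cube([1045, 228, 19]);


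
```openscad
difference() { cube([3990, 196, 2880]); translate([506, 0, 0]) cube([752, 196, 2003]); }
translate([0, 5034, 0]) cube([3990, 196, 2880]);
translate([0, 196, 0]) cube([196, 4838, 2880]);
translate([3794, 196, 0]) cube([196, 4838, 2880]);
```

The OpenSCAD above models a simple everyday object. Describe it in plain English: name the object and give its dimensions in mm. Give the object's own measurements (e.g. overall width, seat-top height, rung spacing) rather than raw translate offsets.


A single room: four walls, each 2880 mm tall and 196 mm thick, enclosing an outside footprint 3990×5230 mm (x × y), no floor or roof. The front and back walls (−y and +y sides) run the full x-width; the side walls fit between their inner faces. A door opening 752 mm wide and 2003 mm tall is cut through the front wall from the floor up, its −x edge 506 mm from the wall's −x end.


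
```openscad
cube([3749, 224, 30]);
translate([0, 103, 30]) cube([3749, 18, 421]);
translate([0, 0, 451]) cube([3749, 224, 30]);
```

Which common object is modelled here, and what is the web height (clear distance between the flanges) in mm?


An I-beam. The web height is 421 mm.

Two wide flanges with a thin centred web — an I-beam. Overall 481 mm minus two 30 mm flanges gives a web of 481 − 2·30 = 421 mm.


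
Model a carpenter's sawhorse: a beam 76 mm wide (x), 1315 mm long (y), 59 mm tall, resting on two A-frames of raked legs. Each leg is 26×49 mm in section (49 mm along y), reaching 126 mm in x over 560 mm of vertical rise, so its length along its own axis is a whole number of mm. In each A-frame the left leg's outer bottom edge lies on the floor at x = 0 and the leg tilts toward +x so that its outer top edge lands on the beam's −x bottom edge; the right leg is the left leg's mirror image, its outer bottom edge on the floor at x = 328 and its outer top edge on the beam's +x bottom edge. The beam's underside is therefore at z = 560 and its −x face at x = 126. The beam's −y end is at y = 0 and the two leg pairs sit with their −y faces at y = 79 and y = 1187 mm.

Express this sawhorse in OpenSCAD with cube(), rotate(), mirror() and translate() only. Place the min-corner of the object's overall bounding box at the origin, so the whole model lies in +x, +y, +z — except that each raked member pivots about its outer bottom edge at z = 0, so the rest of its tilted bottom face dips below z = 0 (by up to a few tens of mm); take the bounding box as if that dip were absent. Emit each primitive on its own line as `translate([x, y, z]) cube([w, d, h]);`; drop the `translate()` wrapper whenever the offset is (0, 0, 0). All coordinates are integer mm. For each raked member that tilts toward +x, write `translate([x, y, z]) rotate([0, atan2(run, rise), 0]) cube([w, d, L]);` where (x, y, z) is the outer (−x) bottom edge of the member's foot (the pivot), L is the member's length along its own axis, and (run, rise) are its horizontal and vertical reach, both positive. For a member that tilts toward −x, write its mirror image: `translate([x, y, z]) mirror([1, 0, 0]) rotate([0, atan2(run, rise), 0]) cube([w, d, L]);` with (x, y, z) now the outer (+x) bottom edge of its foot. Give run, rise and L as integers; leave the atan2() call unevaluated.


translate([126, 0, 560]) cube([76, 1315, 59]);
translate([0, 79, 0]) rotate([0, atan2(126, 560), 0]) cube([26, 49, 574]);
translate([328, 79, 0]) mirror([1, 0, 0]) rotate([0, atan2(126, 560), 0]) cube([26, 49, 574]);
translate([0, 1187, 0]) rotate([0, atan2(126, 560), 0]) cube([26, 49, 574]);
translate([328, 1187, 0]) mirror([1, 0, 0]) rotate([0, atan2(126, 560), 0]) cube([26, 49, 574]);


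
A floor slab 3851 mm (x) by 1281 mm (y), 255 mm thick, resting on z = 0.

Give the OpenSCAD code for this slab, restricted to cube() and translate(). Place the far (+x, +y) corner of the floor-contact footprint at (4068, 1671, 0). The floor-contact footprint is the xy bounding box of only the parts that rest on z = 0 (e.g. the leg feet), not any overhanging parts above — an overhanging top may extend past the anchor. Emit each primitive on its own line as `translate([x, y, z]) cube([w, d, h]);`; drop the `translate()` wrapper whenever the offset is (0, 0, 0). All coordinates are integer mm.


translate([217, 390, 0]) cube([3851, 1281, 255]);


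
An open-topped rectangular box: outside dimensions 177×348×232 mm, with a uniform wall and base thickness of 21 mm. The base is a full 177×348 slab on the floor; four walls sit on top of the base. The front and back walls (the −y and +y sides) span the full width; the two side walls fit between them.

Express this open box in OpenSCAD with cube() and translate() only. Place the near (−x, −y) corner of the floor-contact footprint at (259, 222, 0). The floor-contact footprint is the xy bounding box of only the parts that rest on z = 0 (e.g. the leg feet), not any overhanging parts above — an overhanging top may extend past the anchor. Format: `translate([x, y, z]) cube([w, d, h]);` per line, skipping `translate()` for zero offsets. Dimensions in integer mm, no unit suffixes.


translate([259, 222, 0]) cube([177, 348, 21]);
translate([259, 222, 21]) cube([177, 21, 211]);
translate([259, 549, 21]) cube([177, 21, 211]);
translate([259, 243, 21]) cube([21, 306, 211]);
translate([415, 243, 21]) cube([21, 306, 211]);
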